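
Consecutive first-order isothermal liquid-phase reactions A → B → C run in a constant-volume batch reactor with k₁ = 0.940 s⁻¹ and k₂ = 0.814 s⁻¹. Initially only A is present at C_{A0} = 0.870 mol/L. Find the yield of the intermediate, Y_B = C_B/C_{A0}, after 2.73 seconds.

0.235

The intermediate concentration in a first-order A→B→C sequence is C_B = k₁C_{A0}(e^(−k₁t) − e^(−k₂t))/(k₂−k₁).
e^(−k₁t) = e^(−0.940×2.73) = e^(−2.566) = 0.07683; e^(−k₂t) = e^(−2.222) = 0.1084.
C_B = 0.940×0.870/(0.814−0.940) × (0.07683−0.1084) = (-6.490)×(-0.03154) = 0.2047 mol/L.
Y_B = C_B/C_{A0} = 0.2047/0.870 = 0.235.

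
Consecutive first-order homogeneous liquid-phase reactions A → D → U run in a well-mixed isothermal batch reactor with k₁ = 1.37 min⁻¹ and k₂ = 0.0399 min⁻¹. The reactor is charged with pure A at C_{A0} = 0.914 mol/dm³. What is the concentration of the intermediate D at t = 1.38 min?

0.749 mol/dm³

For first-order series with pure A initially, C_D(t) = k₁C_{A0}/(k₂−k₁)·(e^(−k₁t) − e^(−k₂t)).
e^(−k₁t) = e^(−1.37×1.38) = e^(−1.891) = 0.1510; e^(−k₂t) = e^(−0.05506) = 0.9464.
C_D = 1.37×0.914/(0.0399−1.37) × (0.1510−0.9464) = (-0.9414)×(-0.7954) = 0.7488 mol/dm³.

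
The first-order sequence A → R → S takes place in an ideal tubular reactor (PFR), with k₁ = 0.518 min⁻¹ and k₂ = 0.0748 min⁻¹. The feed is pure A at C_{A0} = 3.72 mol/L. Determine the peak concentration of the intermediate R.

2.68 mol/L

At the optimum, C_{R,max}/C_{A0} = (k₁/k₂)^[k₂/(k₂−k₁)].
= (0.518/0.0748)^(0.0748/(0.0748−0.518)) = (6.925)^(-0.1688) = 0.7214.
C_{R,max} = 0.7214×3.72 = 2.68 mol/L.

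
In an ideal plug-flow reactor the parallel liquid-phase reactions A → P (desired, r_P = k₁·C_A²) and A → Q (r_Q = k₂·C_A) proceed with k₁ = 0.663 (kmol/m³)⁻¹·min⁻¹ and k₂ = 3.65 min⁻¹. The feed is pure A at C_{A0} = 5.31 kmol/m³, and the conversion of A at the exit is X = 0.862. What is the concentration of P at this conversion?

C_A = C_{A0}(1−X) = 0.7328 kmol/m³.
Along a PFR/batch, dC_Q/dC_A = −r_Q/(r_P+r_Q) = −k₂/(k₂+k₁·C_A).
Integrating from C_{A0} to C_A: C_Q = (3.65/0.663)·ln[(3.65+0.663·5.31)/(3.65+0.663·0.733)] = 5.505·ln(7.171/4.136) = 3.030 kmol/m³.
Then C_P = (C_{A0}−C_A) − C_Q = 4.577 − 3.030 = 1.548 kmol/m³.

1.55 kmol/m³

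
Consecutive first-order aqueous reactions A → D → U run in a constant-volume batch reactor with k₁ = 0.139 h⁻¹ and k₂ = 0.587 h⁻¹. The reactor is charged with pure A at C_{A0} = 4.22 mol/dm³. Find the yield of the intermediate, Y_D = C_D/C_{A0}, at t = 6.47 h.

0.119

For first-order series with pure A initially, C_D(t) = k₁C_{A0}/(k₂−k₁)·(e^(−k₁t) − e^(−k₂t)).
e^(−k₁t) = e^(−0.139×6.47) = e^(−0.8993) = 0.4068; e^(−k₂t) = e^(−3.798) = 0.02242.
C_D = 0.139×4.22/(0.587−0.139) × (0.4068−0.02242) = 1.309×0.3844 = 0.5033 mol/dm³.
Y_D = C_D/C_{A0} = 0.5033/4.22 = 0.119.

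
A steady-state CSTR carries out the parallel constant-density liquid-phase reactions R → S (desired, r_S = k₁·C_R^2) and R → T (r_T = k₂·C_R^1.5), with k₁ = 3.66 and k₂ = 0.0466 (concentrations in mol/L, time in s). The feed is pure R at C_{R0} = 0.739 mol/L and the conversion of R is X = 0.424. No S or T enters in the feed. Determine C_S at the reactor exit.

Exit C_R = C_{R0}(1−X) = 0.739×0.576 = 0.4257 mol/L.
Rates in a CSTR are evaluated at the outlet concentration: r_S = 3.66×0.4257^2 = 0.6632, r_T = 0.0466×0.4257^1.5 = 0.01294.
Fraction of consumed R going to S: r_S/(r_S+r_T) = 0.9809.
C_S = 0.9809·C_{R0}·X = 0.9809×0.739×0.424 = 0.307 mol/L.

0.307 mol/L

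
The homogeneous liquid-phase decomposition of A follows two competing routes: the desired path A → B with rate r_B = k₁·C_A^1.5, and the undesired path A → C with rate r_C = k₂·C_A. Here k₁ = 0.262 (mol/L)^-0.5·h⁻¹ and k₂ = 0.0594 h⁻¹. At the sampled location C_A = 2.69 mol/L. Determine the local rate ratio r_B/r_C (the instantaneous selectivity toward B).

S_{B/C} = r_B/r_C = (k₁·C_A^1.5)/(k₂·C_A) = (k₁/k₂)·C_A^0.5.
= (0.262×2.690^1.5) / (0.0594×2.690) = 1.156/0.1598 = 7.23.
Since the desired path is higher order in A, keeping C_A high (PFR or concentrated feed) favours B.

7.23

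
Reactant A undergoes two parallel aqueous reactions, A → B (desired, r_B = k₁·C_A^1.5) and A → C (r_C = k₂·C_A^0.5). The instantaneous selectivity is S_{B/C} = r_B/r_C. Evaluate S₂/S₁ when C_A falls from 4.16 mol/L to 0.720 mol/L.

S_{B/C} = (k₁/k₂)·C_A, so S₂/S₁ = (C_{A,2}/C_{A,1}).
= 0.720/4.16 = 0.173.

0.173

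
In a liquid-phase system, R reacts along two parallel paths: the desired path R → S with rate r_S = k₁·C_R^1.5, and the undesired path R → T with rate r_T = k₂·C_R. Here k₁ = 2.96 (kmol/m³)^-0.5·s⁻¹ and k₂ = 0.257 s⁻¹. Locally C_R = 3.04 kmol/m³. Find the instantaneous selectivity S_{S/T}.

S_{S/T} = r_S/r_T = (k₁·C_R^1.5)/(k₂·C_R) = (k₁/k₂)·C_R^0.5.
= (2.96×3.040^1.5) / (0.257×3.040) = 15.69/0.7813 = 20.1.
Since the desired path is higher order in R, keeping C_R high (PFR or concentrated feed) favours S.

20.1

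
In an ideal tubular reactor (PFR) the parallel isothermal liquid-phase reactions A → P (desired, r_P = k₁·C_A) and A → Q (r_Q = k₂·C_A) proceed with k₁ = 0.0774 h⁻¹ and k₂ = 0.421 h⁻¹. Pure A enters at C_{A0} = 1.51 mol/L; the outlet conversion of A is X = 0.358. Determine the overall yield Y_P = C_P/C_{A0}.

C_A = C_{A0}(1−X) = 0.9694 mol/L.
Both paths are first order in A, so the instantaneous fraction to P is constant: dC_P/d(−C_A) = k₁/(k₁+k₂) = 0.1553.
C_P = 0.1553·(C_{A0}−C_A) = 0.1553×0.5406 = 0.0840 mol/L.
Y_P = C_P/C_{A0} = 0.08395/1.51 = 0.0556.

0.0556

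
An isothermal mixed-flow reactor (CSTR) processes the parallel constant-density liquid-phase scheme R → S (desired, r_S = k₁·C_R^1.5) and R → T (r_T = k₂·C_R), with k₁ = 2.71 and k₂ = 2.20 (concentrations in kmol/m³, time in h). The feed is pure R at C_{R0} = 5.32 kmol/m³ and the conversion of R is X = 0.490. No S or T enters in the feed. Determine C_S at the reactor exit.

Exit C_R = C_{R0}(1−X) = 5.32×0.510 = 2.713 kmol/m³.
In a CSTR the entire volume is at exit conditions, so r_S = 2.71×2.713^1.5 = 12.11 and r_T = 2.20×2.713 = 5.969.
Fraction of consumed R going to S: r_S/(r_S+r_T) = 0.6699.
C_S = 0.6699·C_{R0}·X = 0.6699×5.32×0.490 = 1.75 kmol/m³.

1.75 kmol/m³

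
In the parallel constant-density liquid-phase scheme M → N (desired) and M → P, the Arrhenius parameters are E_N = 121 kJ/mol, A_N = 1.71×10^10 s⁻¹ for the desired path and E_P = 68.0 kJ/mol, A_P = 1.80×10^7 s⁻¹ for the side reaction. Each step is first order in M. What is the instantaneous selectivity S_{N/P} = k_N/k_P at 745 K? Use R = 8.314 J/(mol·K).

With equal orders, S_{N/P} = k_N/k_P = (A_N/A_P)·exp[(E_P−E_N)/(RT)].
(E_P−E_N)/(RT) = (68.0−121)×10³/(8.314×745) = -53000/6194 = -8.557.
k_N/k_P = (1.71×10^10/1.80×10^7)·exp(-8.557) = 950.0 × 1.922×10^-4 = 0.183.
Since E_N > E_P, raising the temperature improves selectivity toward N.

0.183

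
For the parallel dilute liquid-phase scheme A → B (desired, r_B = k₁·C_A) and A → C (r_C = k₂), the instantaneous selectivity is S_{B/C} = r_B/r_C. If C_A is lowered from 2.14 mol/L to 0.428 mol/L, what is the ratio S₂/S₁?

0.200

S_{B/C} = (k₁/k₂)·C_A, so S₂/S₁ = (C_{A,2}/C_{A,1}).
= 0.428/2.14 = 0.200.
Selectivity toward B falls as C_A falls — high-concentration operation is favoured.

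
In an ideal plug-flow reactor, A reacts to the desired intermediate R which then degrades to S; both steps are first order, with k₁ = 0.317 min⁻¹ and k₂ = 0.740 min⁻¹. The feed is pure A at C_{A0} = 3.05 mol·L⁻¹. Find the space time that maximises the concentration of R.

The intermediate peaks when r₁ = r₂, i.e. k₁e^(−k₁τ) = k₂e^(−k₂τ), giving τ_opt = ln(k₂/k₁)/(k₂−k₁).
= ln(0.740/0.317)/(0.740−0.317) = ln(2.334)/0.4230 = 0.8477/0.4230 = 2.00 min.

2.00 min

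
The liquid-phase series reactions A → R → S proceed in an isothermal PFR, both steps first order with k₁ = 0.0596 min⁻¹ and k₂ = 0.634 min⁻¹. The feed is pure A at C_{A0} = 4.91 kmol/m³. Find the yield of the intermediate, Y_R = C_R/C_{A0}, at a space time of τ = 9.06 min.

Solving the coupled first-order balances gives C_R(τ) = [k₁/(k₂−k₁)]·C_{A0}·(e^(−k₁τ) − e^(−k₂τ)).
e^(−k₁τ) = e^(−0.0596×9.06) = e^(−0.5400) = 0.5828; e^(−k₂τ) = e^(−5.744) = 0.003202.
C_R = 0.0596×4.91/(0.634−0.0596) × (0.5828−0.003202) = 0.5095×0.5796 = 0.2953 kmol/m³.
Y_R = C_R/C_{A0} = 0.2953/4.91 = 0.0601.

0.0601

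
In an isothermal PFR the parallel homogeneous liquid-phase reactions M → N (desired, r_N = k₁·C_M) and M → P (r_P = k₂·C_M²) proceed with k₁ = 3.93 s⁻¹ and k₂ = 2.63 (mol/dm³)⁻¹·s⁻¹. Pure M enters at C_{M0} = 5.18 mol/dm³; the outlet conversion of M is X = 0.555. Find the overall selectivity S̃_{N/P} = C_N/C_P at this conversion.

0.414

C_M = C_{M0}(1−X) = 2.305 mol/dm³.
Along a PFR/batch, dC_N/dC_M = −r_N/(r_N+r_P) = −k₁/(k₁+k₂·C_M).
Integrating from C_{M0} to C_M: C_N = (3.93/2.63)·ln[(3.93+2.63·5.18)/(3.93+2.63·2.31)] = 1.494·ln(17.55/9.992) = 0.8419 mol/dm³.
C_P = (C_{M0}−C_M)−C_N = 2.033 mol/dm³; S̃_{N/P} = 0.8419/2.033 = 0.414.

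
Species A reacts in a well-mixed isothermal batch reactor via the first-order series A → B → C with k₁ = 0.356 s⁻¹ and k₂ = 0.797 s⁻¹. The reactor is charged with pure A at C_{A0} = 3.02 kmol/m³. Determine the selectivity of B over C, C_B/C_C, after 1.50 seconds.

1.24

For first-order series with pure A initially, C_B(t) = k₁C_{A0}/(k₂−k₁)·(e^(−k₁t) − e^(−k₂t)).
e^(−k₁t) = e^(−0.356×1.50) = e^(−0.5340) = 0.5863; e^(−k₂t) = e^(−1.196) = 0.3026.
C_B = 0.356×3.02/(0.797−0.356) × (0.5863−0.3026) = 2.438×0.2837 = 0.6916 kmol/m³.
C_A = C_{A0}e^(−k₁t) = 1.770 kmol/m³, so C_C = C_{A0}−C_A−C_B = 0.5579 kmol/m³; C_B/C_C = 1.24.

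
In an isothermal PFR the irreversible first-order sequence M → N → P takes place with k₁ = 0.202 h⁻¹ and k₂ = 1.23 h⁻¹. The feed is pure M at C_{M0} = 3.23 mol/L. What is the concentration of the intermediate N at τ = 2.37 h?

Solving the coupled first-order balances gives C_N(τ) = [k₁/(k₂−k₁)]·C_{M0}·(e^(−k₁τ) − e^(−k₂τ)).
e^(−k₁τ) = e^(−0.202×2.37) = e^(−0.4787) = 0.6196; e^(−k₂τ) = e^(−2.915) = 0.05420.
C_N = 0.202×3.23/(1.23−0.202) × (0.6196−0.05420) = 0.6347×0.5654 = 0.3588 mol/L.

0.359 mol/L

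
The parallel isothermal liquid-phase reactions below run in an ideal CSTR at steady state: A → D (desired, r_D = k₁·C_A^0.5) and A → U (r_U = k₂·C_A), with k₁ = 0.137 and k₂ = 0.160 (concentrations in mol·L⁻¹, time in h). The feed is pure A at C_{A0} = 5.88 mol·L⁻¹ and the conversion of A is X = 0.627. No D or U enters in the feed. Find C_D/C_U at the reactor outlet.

0.578

Exit C_A = C_{A0}(1−X) = 5.88×0.373 = 2.193 mol·L⁻¹.
In a CSTR the entire volume is at exit conditions, so r_D = 0.137×2.193^0.5 = 0.2029 and r_U = 0.160×2.193 = 0.3509.
Overall selectivity = C_D/C_U = r_Dτ/(r_Uτ) = r_D/r_U = 0.578.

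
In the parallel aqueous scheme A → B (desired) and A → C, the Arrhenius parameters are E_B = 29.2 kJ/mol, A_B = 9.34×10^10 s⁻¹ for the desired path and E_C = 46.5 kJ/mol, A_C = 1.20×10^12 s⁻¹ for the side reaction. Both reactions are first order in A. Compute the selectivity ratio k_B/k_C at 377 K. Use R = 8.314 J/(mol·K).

19.4

With equal orders, S_{B/C} = k_B/k_C = (A_B/A_C)·exp[(E_C−E_B)/(RT)].
(E_C−E_B)/(RT) = (46.5−29.2)×10³/(8.314×377) = 17300/3134 = 5.519.
k_B/k_C = (9.34×10^10/1.20×10^12)·exp(5.519) = 0.07783 × 249.5 = 19.4.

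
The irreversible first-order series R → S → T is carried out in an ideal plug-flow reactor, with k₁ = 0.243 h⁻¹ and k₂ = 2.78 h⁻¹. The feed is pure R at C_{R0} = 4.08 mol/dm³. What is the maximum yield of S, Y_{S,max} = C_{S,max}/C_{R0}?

0.0692

Evaluating C_S at τ_opt = ln(k₂/k₁)/(k₂−k₁) gives C_{S,max}/C_{R0} = (k₁/k₂)^[k₂/(k₂−k₁)].
= (0.243/2.78)^(2.78/(2.78−0.243)) = (0.08741)^(1.096) = 0.06921.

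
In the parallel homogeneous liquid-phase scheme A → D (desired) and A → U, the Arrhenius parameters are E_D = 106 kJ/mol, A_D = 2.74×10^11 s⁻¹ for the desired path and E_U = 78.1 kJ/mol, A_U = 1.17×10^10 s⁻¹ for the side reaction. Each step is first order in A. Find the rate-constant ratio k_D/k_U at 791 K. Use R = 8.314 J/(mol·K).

0.337

With equal orders, S_{D/U} = k_D/k_U = (A_D/A_U)·exp[(E_U−E_D)/(RT)].
(E_U−E_D)/(RT) = (78.1−106)×10³/(8.314×791) = -27900/6576 = -4.242.
k_D/k_U = (2.74×10^11/1.17×10^10)·exp(-4.242) = 23.42 × 0.01437 = 0.337.
Since E_D > E_U, raising the temperature improves selectivity toward D.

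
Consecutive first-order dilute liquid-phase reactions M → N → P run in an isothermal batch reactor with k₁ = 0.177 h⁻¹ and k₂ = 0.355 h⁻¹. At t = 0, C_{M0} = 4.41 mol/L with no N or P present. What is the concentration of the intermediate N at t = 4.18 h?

The intermediate concentration in a first-order A→B→C sequence is C_N = k₁C_{M0}(e^(−k₁t) − e^(−k₂t))/(k₂−k₁).
e^(−k₁t) = e^(−0.177×4.18) = e^(−0.7399) = 0.4772; e^(−k₂t) = e^(−1.484) = 0.2268.
C_N = 0.177×4.41/(0.355−0.177) × (0.4772−0.2268) = 4.385×0.2504 = 1.098 mol/L.

1.10 mol/L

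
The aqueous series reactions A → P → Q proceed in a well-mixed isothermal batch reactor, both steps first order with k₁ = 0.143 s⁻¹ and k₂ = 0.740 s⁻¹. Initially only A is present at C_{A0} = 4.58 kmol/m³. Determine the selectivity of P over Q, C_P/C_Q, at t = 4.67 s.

0.310

The intermediate concentration in a first-order A→B→C sequence is C_P = k₁C_{A0}(e^(−k₁t) − e^(−k₂t))/(k₂−k₁).
e^(−k₁t) = e^(−0.143×4.67) = e^(−0.6678) = 0.5128; e^(−k₂t) = e^(−3.456) = 0.03156.
C_P = 0.143×4.58/(0.740−0.143) × (0.5128−0.03156) = 1.097×0.4813 = 0.5280 kmol/m³.
C_A = C_{A0}e^(−k₁t) = 2.349 kmol/m³, so C_Q = C_{A0}−C_A−C_P = 1.703 kmol/m³; C_P/C_Q = 0.310.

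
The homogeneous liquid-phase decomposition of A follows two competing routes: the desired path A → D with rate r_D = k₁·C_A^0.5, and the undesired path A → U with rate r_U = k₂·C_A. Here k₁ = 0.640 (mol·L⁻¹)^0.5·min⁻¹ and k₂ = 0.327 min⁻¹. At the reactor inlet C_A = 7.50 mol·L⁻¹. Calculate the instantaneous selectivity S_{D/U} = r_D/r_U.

S_{D/U} = r_D/r_U = (k₁·C_A^0.5)/(k₂·C_A) = (k₁/k₂)·C_A^-0.5.
= (0.640×7.500^0.5) / (0.327×7.500) = 1.753/2.453 = 0.715.

0.715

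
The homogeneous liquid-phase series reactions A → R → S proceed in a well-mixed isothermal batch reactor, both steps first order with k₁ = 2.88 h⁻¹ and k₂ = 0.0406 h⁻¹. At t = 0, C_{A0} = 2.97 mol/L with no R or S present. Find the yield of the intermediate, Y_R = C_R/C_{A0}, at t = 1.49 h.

0.941

Solving the coupled first-order balances gives C_R(t) = [k₁/(k₂−k₁)]·C_{A0}·(e^(−k₁t) − e^(−k₂t)).
e^(−k₁t) = e^(−2.88×1.49) = e^(−4.291) = 0.01369; e^(−k₂t) = e^(−0.06049) = 0.9413.
C_R = 2.88×2.97/(0.0406−2.88) × (0.01369−0.9413) = (-3.012)×(-0.9276) = 2.794 mol/L.
Y_R = C_R/C_{A0} = 2.794/2.97 = 0.941.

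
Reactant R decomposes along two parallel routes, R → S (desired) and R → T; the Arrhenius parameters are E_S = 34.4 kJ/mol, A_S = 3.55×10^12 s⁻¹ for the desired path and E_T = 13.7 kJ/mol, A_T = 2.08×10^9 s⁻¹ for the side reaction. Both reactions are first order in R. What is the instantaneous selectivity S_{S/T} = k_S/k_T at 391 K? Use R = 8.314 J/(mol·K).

2.93

k_S/k_T = (A_S/A_T)·exp[−(E_S−E_T)/(RT)] = (A_S/A_T)·exp[(E_T−E_S)/(RT)].
(E_T−E_S)/(RT) = (13.7−34.4)×10³/(8.314×391) = -20700/3251 = -6.368.
k_S/k_T = (3.55×10^12/2.08×10^9)·exp(-6.368) = 1707 × 0.001716 = 2.93.
Since E_S > E_T, raising the temperature improves selectivity toward S.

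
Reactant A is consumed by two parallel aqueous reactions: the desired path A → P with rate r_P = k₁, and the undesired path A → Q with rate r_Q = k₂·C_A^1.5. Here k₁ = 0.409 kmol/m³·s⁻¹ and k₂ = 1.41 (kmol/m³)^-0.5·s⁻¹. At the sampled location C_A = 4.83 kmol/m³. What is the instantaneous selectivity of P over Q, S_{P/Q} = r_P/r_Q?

S_{P/Q} = r_P/r_Q = (k₁)/(k₂·C_A^1.5) = (k₁/k₂)·C_A^-1.5.
= (0.409) / (1.41×4.830^1.5) = 0.4090/14.97 = 0.0273.
The undesired path is higher order in A, so low C_A (CSTR or dilute feed) favours P.

0.0273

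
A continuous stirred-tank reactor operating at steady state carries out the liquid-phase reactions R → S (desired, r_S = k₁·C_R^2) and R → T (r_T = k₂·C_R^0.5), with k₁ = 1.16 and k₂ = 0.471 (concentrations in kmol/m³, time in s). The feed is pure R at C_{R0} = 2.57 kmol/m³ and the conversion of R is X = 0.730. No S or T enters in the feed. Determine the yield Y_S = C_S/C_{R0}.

Exit C_R = C_{R0}(1−X) = 2.57×0.270 = 0.6939 kmol/m³.
Rates in a CSTR are evaluated at the outlet concentration: r_S = 1.16×0.6939^2 = 0.5585, r_T = 0.471×0.6939^0.5 = 0.3923.
Fraction of consumed R going to S: r_S/(r_S+r_T) = 0.5874.
C_S = 0.5874·C_{R0}·X = 0.5874×2.57×0.730 = 1.10 kmol/m³; Y_S = C_S/C_{R0} = 0.429.

0.429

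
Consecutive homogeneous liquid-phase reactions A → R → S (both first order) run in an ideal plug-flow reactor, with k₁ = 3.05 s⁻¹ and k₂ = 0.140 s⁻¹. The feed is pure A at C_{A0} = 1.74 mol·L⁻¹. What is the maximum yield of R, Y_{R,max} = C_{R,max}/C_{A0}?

0.862

For a first-order series the maximum intermediate yield is C_{R,max}/C_{A0} = (k₁/k₂)^[k₂/(k₂−k₁)].
= (3.05/0.140)^(0.140/(0.140−3.05)) = (21.79)^(-0.04811) = 0.8622.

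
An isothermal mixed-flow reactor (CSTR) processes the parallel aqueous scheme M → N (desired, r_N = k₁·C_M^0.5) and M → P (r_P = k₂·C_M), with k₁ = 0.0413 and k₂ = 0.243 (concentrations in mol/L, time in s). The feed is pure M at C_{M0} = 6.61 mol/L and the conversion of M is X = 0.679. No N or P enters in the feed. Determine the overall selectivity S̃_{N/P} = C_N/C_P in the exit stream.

Exit C_M = C_{M0}(1−X) = 6.61×0.321 = 2.122 mol/L.
Rates in a CSTR are evaluated at the outlet concentration: r_N = 0.0413×2.122^0.5 = 0.06016, r_P = 0.243×2.122 = 0.5156.
Overall selectivity = C_N/C_P = r_Nτ/(r_Pτ) = r_N/r_P = 0.117.

0.117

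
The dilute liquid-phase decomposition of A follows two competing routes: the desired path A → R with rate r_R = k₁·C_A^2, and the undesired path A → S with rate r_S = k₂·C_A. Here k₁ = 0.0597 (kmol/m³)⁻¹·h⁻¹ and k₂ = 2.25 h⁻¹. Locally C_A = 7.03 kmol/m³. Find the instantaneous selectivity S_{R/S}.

0.187

S_{R/S} = r_R/r_S = (k₁·C_A^2)/(k₂·C_A) = (k₁/k₂)·C_A.
= (0.0597×7.030^2) / (2.25×7.030) = 2.950/15.82 = 0.187.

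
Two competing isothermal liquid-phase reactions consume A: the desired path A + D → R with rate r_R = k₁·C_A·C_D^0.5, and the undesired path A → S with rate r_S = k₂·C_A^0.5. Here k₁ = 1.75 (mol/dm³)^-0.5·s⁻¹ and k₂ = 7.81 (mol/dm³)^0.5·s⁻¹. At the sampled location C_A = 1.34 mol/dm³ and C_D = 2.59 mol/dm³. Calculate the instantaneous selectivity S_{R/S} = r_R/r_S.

S_{R/S} = r_R/r_S = (k₁·C_A·C_D^0.5)/(k₂·C_A^0.5) = (k₁/k₂)·C_A^0.5·C_D^0.5.
= (1.75×1.340×2.590^0.5) / (7.81×1.340^0.5) = 3.774/9.041 = 0.417.
Since the desired path is higher order in A, keeping C_A high (PFR or concentrated feed) favours R.

0.417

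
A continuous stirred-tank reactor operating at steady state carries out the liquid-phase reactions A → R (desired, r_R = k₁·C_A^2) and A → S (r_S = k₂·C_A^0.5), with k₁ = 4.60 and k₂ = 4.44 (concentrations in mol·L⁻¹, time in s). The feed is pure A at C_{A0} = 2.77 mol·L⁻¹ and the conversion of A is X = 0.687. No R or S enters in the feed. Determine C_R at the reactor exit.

Exit C_A = C_{A0}(1−X) = 2.77×0.313 = 0.8670 mol·L⁻¹.
Rates in a CSTR are evaluated at the outlet concentration: r_R = 4.60×0.8670^2 = 3.458, r_S = 4.44×0.8670^0.5 = 4.134.
Fraction of consumed A going to R: r_R/(r_R+r_S) = 0.4555.
C_R = 0.4555·C_{A0}·X = 0.4555×2.77×0.687 = 0.867 mol·L⁻¹.

0.867 mol·L⁻¹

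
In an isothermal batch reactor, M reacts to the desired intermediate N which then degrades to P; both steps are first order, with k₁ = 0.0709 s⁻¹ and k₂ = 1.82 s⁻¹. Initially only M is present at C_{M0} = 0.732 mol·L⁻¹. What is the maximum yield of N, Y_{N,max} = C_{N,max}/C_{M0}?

For a first-order series the maximum intermediate yield is C_{N,max}/C_{M0} = (k₁/k₂)^[k₂/(k₂−k₁)].
= (0.0709/1.82)^(1.82/(1.82−0.0709)) = (0.03896)^(1.041) = 0.03415.

0.0342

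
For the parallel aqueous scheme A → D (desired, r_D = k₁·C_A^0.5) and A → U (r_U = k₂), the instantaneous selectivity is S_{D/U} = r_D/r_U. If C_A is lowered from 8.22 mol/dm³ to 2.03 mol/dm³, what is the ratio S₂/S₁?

0.497

S_{D/U} = (k₁/k₂)·C_A^0.5, so S₂/S₁ = (C_{A,2}/C_{A,1})^0.5.
= (2.03/8.22)^0.5 = (0.2470)^0.5 = 0.497.
Selectivity toward D falls as C_A falls — high-concentration operation is favoured.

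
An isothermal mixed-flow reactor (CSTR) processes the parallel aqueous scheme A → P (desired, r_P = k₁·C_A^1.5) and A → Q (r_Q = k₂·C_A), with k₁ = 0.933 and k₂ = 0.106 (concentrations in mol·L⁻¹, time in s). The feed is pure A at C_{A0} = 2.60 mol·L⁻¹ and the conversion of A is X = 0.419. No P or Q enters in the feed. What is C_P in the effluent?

Exit C_A = C_{A0}(1−X) = 2.60×0.581 = 1.511 mol·L⁻¹.
Rates in a CSTR are evaluated at the outlet concentration: r_P = 0.933×1.511^1.5 = 1.732, r_Q = 0.106×1.511 = 0.1601.
Fraction of consumed A going to P: r_P/(r_P+r_Q) = 0.9154.
C_P = 0.9154·C_{A0}·X = 0.9154×2.60×0.419 = 0.997 mol·L⁻¹.

0.997 mol·L⁻¹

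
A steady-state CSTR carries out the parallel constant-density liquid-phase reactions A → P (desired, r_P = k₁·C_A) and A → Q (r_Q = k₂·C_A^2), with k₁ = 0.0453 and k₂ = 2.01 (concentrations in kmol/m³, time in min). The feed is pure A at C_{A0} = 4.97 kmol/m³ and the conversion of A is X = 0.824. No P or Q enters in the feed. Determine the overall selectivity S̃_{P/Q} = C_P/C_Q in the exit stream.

0.0258

Exit C_A = C_{A0}(1−X) = 4.97×0.176 = 0.8747 kmol/m³.
In a CSTR the entire volume is at exit conditions, so r_P = 0.0453×0.8747 = 0.03962 and r_Q = 2.01×0.8747^2 = 1.538.
Overall selectivity = C_P/C_Q = r_Pτ/(r_Qτ) = r_P/r_Q = 0.0258.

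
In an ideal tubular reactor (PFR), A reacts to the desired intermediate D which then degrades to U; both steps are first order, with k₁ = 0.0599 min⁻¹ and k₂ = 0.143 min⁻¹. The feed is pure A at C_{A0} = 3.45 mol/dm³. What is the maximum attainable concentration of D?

At the optimum, C_{D,max}/C_{A0} = (k₁/k₂)^[k₂/(k₂−k₁)].
= (0.0599/0.143)^(0.143/(0.143−0.0599)) = (0.4189)^(1.721) = 0.2237.
C_{D,max} = 0.2237×3.45 = 0.772 mol/dm³.

0.772 mol/dm³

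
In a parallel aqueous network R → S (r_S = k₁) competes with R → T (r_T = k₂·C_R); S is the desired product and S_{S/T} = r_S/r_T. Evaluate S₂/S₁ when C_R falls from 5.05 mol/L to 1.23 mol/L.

4.11

S_{S/T} = (k₁/k₂)·C_R⁻¹, so S₂/S₁ = (C_{R,2}/C_{R,1})⁻¹.
= 5.05/1.23 = 4.11.
Selectivity toward S rises as C_R falls — low-concentration operation is favoured.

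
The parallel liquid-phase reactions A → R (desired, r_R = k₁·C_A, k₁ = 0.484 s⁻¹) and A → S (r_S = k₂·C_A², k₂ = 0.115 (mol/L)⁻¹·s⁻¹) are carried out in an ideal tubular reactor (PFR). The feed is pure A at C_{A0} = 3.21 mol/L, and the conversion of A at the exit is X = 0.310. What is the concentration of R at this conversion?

C_A = C_{A0}(1−X) = 2.215 mol/L.
Along a PFR/batch, dC_R/dC_A = −r_R/(r_R+r_S) = −k₁/(k₁+k₂·C_A).
Integrating from C_{A0} to C_A: C_R = (0.484/0.115)·ln[(0.484+0.115·3.21)/(0.484+0.115·2.21)] = 4.209·ln(0.8532/0.7387) = 0.6062 mol/L.

0.606 mol/L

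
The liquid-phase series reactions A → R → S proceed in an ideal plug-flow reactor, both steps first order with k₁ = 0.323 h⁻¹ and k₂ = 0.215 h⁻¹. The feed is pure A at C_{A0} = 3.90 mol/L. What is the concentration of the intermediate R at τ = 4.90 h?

The intermediate concentration in a first-order A→B→C sequence is C_R = k₁C_{A0}(e^(−k₁τ) − e^(−k₂τ))/(k₂−k₁).
e^(−k₁τ) = e^(−0.323×4.90) = e^(−1.583) = 0.2054; e^(−k₂τ) = e^(−1.054) = 0.3487.
C_R = 0.323×3.90/(0.215−0.323) × (0.2054−0.3487) = (-11.66)×(-0.1433) = 1.671 mol/L.

1.67 mol/L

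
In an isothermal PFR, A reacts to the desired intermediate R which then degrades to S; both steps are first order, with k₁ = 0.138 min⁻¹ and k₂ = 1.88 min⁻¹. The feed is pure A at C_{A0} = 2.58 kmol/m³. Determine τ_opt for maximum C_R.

1.50 min

The intermediate peaks when r₁ = r₂, i.e. k₁e^(−k₁τ) = k₂e^(−k₂τ), giving τ_opt = ln(k₂/k₁)/(k₂−k₁).
= ln(1.88/0.138)/(1.88−0.138) = ln(13.62)/1.742 = 2.612/1.742 = 1.50 min.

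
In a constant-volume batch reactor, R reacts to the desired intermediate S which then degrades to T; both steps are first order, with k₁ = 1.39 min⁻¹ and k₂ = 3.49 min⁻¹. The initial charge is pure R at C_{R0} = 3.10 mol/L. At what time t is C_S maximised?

0.438 min

The intermediate peaks when r₁ = r₂, i.e. k₁e^(−k₁t) = k₂e^(−k₂t), giving t_opt = ln(k₂/k₁)/(k₂−k₁).
= ln(3.49/1.39)/(3.49−1.39) = ln(2.511)/2.100 = 0.9206/2.100 = 0.438 min.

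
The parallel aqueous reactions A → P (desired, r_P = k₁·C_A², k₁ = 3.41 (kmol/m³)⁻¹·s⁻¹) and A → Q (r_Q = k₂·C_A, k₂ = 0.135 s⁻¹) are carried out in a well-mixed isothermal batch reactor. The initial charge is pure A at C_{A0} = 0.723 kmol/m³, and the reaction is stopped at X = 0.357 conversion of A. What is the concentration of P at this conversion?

0.242 kmol/m³

C_A = C_{A0}(1−X) = 0.4649 kmol/m³.
Along a PFR/batch, dC_Q/dC_A = −r_Q/(r_P+r_Q) = −k₂/(k₂+k₁·C_A).
Integrating from C_{A0} to C_A: C_Q = (0.135/3.41)·ln[(0.135+3.41·0.723)/(0.135+3.41·0.465)] = 0.03959·ln(2.600/1.720) = 0.01636 kmol/m³.
Then C_P = (C_{A0}−C_A) − C_Q = 0.2581 − 0.01636 = 0.2418 kmol/m³.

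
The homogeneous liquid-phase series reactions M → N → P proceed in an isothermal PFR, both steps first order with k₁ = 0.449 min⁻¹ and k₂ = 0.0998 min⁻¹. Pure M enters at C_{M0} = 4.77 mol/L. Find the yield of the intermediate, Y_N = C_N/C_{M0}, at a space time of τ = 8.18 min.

The intermediate concentration in a first-order A→B→C sequence is C_N = k₁C_{M0}(e^(−k₁τ) − e^(−k₂τ))/(k₂−k₁).
e^(−k₁τ) = e^(−0.449×8.18) = e^(−3.673) = 0.02540; e^(−k₂τ) = e^(−0.8164) = 0.4420.
C_N = 0.449×4.77/(0.0998−0.449) × (0.02540−0.4420) = (-6.133)×(-0.4166) = 2.555 mol/L.
Y_N = C_N/C_{M0} = 2.555/4.77 = 0.536.

0.536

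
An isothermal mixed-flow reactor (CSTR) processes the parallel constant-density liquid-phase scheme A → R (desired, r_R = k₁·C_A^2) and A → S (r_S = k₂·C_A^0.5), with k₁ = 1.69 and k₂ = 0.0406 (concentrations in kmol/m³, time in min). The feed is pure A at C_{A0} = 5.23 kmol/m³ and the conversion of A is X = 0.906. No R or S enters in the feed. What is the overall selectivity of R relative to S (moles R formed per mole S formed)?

14.3

Exit C_A = C_{A0}(1−X) = 5.23×0.0940 = 0.4916 kmol/m³.
In a CSTR the entire volume is at exit conditions, so r_R = 1.69×0.4916^2 = 0.4085 and r_S = 0.0406×0.4916^0.5 = 0.02847.
Overall selectivity = C_R/C_S = r_Rτ/(r_Sτ) = r_R/r_S = 14.3.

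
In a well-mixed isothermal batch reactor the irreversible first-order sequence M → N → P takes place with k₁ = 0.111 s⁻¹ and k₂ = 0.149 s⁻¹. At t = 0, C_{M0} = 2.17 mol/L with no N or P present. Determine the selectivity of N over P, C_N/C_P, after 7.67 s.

1.22

Solving the coupled first-order balances gives C_N(t) = [k₁/(k₂−k₁)]·C_{M0}·(e^(−k₁t) − e^(−k₂t)).
e^(−k₁t) = e^(−0.111×7.67) = e^(−0.8514) = 0.4268; e^(−k₂t) = e^(−1.143) = 0.3189.
C_N = 0.111×2.17/(0.149−0.111) × (0.4268−0.3189) = 6.339×0.1079 = 0.6840 mol/L.
C_M = C_{M0}e^(−k₁t) = 0.9262 mol/L, so C_P = C_{M0}−C_M−C_N = 0.5597 mol/L; C_N/C_P = 1.22.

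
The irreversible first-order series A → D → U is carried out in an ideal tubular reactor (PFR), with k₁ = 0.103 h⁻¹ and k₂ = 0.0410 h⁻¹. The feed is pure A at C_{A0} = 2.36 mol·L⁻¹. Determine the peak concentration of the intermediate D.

1.28 mol·L⁻¹

For a first-order series the maximum intermediate yield is C_{D,max}/C_{A0} = (k₁/k₂)^[k₂/(k₂−k₁)].
= (0.103/0.0410)^(0.0410/(0.0410−0.103)) = (2.512)^(-0.6613) = 0.5438.
C_{D,max} = 0.5438×2.36 = 1.28 mol·L⁻¹.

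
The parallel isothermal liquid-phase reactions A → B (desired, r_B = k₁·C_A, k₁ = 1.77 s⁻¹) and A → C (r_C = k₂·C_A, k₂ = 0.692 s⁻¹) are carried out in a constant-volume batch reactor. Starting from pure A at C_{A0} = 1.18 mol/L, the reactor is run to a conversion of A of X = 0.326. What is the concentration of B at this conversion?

C_A = C_{A0}(1−X) = 0.7953 mol/L.
Both paths are first order in A, so the instantaneous fraction to B is constant: dC_B/d(−C_A) = k₁/(k₁+k₂) = 0.7189.
C_B = 0.7189·(C_{A0}−C_A) = 0.7189×0.3847 = 0.277 mol/L.

0.277 mol/L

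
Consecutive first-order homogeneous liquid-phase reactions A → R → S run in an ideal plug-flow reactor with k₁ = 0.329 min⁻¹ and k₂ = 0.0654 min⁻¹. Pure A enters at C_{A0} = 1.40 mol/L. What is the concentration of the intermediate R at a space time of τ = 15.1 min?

0.639 mol/L

Solving the coupled first-order balances gives C_R(τ) = [k₁/(k₂−k₁)]·C_{A0}·(e^(−k₁τ) − e^(−k₂τ)).
e^(−k₁τ) = e^(−0.329×15.1) = e^(−4.968) = 0.006958; e^(−k₂τ) = e^(−0.9875) = 0.3725.
C_R = 0.329×1.40/(0.0654−0.329) × (0.006958−0.3725) = (-1.747)×(-0.3655) = 0.6387 mol/L.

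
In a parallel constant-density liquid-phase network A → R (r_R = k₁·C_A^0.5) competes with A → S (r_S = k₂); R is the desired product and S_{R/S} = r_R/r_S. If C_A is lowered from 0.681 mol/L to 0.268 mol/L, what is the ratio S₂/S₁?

S_{R/S} = (k₁/k₂)·C_A^0.5, so S₂/S₁ = (C_{A,2}/C_{A,1})^0.5.
= (0.268/0.681)^0.5 = (0.3935)^0.5 = 0.627.

0.627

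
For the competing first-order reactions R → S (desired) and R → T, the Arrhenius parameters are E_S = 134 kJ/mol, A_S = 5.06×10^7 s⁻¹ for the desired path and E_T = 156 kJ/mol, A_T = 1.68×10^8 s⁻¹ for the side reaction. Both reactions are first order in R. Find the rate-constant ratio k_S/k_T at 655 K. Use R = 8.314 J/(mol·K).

17.1

k_S/k_T = (A_S/A_T)·exp[−(E_S−E_T)/(RT)] = (A_S/A_T)·exp[(E_T−E_S)/(RT)].
(E_T−E_S)/(RT) = (156−134)×10³/(8.314×655) = 22000/5446 = 4.040.
k_S/k_T = (5.06×10^7/1.68×10^8)·exp(4.040) = 0.3012 × 56.82 = 17.1.
Since E_S < E_T, lowering the temperature improves selectivity toward S.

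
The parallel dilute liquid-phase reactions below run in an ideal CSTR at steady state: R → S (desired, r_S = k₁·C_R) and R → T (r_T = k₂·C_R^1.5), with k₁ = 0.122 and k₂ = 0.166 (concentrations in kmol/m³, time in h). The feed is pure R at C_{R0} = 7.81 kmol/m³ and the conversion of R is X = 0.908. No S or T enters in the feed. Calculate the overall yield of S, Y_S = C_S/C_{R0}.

Exit C_R = C_{R0}(1−X) = 7.81×0.0920 = 0.7185 kmol/m³.
Rates in a CSTR are evaluated at the outlet concentration: r_S = 0.122×0.7185 = 0.08766, r_T = 0.166×0.7185^1.5 = 0.1011.
Fraction of consumed R going to S: r_S/(r_S+r_T) = 0.4644.
C_S = 0.4644·C_{R0}·X = 0.4644×7.81×0.908 = 3.29 kmol/m³; Y_S = C_S/C_{R0} = 0.422.

0.422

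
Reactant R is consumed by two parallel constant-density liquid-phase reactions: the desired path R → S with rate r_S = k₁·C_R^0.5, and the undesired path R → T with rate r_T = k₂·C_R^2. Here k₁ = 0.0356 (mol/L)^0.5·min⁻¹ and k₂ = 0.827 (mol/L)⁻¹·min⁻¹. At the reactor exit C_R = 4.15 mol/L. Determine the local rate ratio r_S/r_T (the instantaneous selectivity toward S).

0.00509

S_{S/T} = r_S/r_T = (k₁·C_R^0.5)/(k₂·C_R^2) = (k₁/k₂)·C_R^-1.5.
= (0.0356×4.150^0.5) / (0.827×4.150^2) = 0.07252/14.24 = 0.00509.
The undesired path is higher order in R, so low C_R (CSTR or dilute feed) favours S.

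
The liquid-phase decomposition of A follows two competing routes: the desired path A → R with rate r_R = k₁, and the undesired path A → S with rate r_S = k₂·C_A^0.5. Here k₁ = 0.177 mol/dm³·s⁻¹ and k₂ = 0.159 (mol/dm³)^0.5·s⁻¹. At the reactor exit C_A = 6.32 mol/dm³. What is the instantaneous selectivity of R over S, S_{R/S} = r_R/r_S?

S_{R/S} = r_R/r_S = (k₁)/(k₂·C_A^0.5) = (k₁/k₂)·C_A^-0.5.
= (0.177) / (0.159×6.320^0.5) = 0.1770/0.3997 = 0.443.
The undesired path is higher order in A, so low C_A (CSTR or dilute feed) favours R.

0.443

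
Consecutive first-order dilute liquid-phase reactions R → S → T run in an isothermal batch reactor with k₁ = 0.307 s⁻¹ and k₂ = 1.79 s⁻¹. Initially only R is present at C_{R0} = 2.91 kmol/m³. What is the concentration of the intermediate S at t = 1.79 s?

The intermediate concentration in a first-order A→B→C sequence is C_S = k₁C_{R0}(e^(−k₁t) − e^(−k₂t))/(k₂−k₁).
e^(−k₁t) = e^(−0.307×1.79) = e^(−0.5495) = 0.5772; e^(−k₂t) = e^(−3.204) = 0.04060.
C_S = 0.307×2.91/(1.79−0.307) × (0.5772−0.04060) = 0.6024×0.5366 = 0.3233 kmol/m³.

0.323 kmol/m³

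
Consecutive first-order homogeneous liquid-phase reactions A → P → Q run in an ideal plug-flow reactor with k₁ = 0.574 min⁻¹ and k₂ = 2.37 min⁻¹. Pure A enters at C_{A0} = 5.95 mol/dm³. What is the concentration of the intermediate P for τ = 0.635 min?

0.899 mol/dm³

The intermediate concentration in a first-order A→B→C sequence is C_P = k₁C_{A0}(e^(−k₁τ) − e^(−k₂τ))/(k₂−k₁).
e^(−k₁τ) = e^(−0.574×0.635) = e^(−0.3645) = 0.6946; e^(−k₂τ) = e^(−1.505) = 0.2220.
C_P = 0.574×5.95/(2.37−0.574) × (0.6946−0.2220) = 1.902×0.4725 = 0.8986 mol/dm³.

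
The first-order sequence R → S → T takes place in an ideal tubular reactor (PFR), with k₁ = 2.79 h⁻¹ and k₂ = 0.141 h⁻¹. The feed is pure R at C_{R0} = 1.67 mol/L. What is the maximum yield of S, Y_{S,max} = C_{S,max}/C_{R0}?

0.853

For a first-order series the maximum intermediate yield is C_{S,max}/C_{R0} = (k₁/k₂)^[k₂/(k₂−k₁)].
= (2.79/0.141)^(0.141/(0.141−2.79)) = (19.79)^(-0.05323) = 0.8531.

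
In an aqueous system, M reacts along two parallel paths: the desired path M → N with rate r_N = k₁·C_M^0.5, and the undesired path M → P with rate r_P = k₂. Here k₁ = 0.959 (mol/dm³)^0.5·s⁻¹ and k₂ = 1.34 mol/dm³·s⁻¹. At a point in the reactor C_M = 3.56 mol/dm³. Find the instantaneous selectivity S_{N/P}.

1.35

S_{N/P} = r_N/r_P = (k₁·C_M^0.5)/(k₂) = (k₁/k₂)·C_M^0.5.
= (0.959×3.560^0.5) / (1.34) = 1.809/1.340 = 1.35.
Since the desired path is higher order in M, keeping C_M high (PFR or concentrated feed) favours N.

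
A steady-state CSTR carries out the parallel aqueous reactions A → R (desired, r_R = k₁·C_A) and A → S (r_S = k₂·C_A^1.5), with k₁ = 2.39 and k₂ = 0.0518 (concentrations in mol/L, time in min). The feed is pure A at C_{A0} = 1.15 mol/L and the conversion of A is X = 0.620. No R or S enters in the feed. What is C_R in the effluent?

Exit C_A = C_{A0}(1−X) = 1.15×0.380 = 0.4370 mol/L.
Rates in a CSTR are evaluated at the outlet concentration: r_R = 2.39×0.4370 = 1.044, r_S = 0.0518×0.4370^1.5 = 0.01496.
Fraction of consumed A going to R: r_R/(r_R+r_S) = 0.9859.
C_R = 0.9859·C_{A0}·X = 0.9859×1.15×0.620 = 0.703 mol/L.

0.703 mol/L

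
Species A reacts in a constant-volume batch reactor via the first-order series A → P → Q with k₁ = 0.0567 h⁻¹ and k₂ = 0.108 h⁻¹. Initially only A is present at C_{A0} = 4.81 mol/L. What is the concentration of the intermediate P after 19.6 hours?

For first-order series with pure A initially, C_P(t) = k₁C_{A0}/(k₂−k₁)·(e^(−k₁t) − e^(−k₂t)).
e^(−k₁t) = e^(−0.0567×19.6) = e^(−1.111) = 0.3291; e^(−k₂t) = e^(−2.117) = 0.1204.
C_P = 0.0567×4.81/(0.108−0.0567) × (0.3291−0.1204) = 5.316×0.2087 = 1.110 mol/L.

1.11 mol/L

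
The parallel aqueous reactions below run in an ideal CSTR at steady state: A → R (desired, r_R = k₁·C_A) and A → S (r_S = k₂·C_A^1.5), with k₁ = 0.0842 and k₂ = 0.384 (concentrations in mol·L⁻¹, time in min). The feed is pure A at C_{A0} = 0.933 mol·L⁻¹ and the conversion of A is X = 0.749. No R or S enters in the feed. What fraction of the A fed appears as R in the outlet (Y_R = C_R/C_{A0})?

0.234

Exit C_A = C_{A0}(1−X) = 0.933×0.251 = 0.2342 mol·L⁻¹.
Rates in a CSTR are evaluated at the outlet concentration: r_R = 0.0842×0.2342 = 0.01972, r_S = 0.384×0.2342^1.5 = 0.04352.
Fraction of consumed A going to R: r_R/(r_R+r_S) = 0.3118.
C_R = 0.3118·C_{A0}·X = 0.3118×0.933×0.749 = 0.218 mol·L⁻¹; Y_R = C_R/C_{A0} = 0.234.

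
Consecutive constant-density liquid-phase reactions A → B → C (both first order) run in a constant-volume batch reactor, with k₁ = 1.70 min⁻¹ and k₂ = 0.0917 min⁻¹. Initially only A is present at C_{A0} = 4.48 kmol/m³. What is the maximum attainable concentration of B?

3.79 kmol/m³

Evaluating C_B at t_opt = ln(k₂/k₁)/(k₂−k₁) gives C_{B,max}/C_{A0} = (k₁/k₂)^[k₂/(k₂−k₁)].
= (1.70/0.0917)^(0.0917/(0.0917−1.70)) = (18.54)^(-0.05702) = 0.8466.
C_{B,max} = 0.8466×4.48 = 3.79 kmol/m³.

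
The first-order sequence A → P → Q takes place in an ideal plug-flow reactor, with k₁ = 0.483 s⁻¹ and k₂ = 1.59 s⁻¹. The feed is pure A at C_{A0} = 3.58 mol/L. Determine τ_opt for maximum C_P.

1.08 s

The intermediate peaks when r₁ = r₂, i.e. k₁e^(−k₁τ) = k₂e^(−k₂τ), giving τ_opt = ln(k₂/k₁)/(k₂−k₁).
= ln(1.59/0.483)/(1.59−0.483) = ln(3.292)/1.107 = 1.191/1.107 = 1.08 s.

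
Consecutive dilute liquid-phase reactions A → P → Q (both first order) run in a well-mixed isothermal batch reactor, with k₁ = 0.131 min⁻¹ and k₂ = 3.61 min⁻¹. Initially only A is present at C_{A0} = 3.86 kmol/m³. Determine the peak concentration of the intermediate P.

0.124 kmol/m³

Evaluating C_P at t_opt = ln(k₂/k₁)/(k₂−k₁) gives C_{P,max}/C_{A0} = (k₁/k₂)^[k₂/(k₂−k₁)].
= (0.131/3.61)^(3.61/(3.61−0.131)) = (0.03629)^(1.038) = 0.03203.
C_{P,max} = 0.03203×3.86 = 0.124 kmol/m³.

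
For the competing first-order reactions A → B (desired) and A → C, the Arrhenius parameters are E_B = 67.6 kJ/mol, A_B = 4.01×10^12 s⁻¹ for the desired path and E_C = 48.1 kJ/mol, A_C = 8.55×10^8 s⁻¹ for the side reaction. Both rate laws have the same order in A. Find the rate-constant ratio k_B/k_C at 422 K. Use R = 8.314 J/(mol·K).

18.1

Since both paths have the same order in A, the concentration cancels and S_{B/C} = k_B/k_C = (A_B/A_C)·exp[(E_C−E_B)/(RT)].
(E_C−E_B)/(RT) = (48.1−67.6)×10³/(8.314×422) = -19500/3509 = -5.558.
k_B/k_C = (4.01×10^12/8.55×10^8)·exp(-5.558) = 4690 × 0.003857 = 18.1.
Since E_B > E_C, raising the temperature improves selectivity toward B.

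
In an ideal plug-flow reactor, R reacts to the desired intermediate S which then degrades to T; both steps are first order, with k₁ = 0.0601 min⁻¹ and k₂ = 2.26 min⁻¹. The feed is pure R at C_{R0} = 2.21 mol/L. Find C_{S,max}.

At the optimum, C_{S,max}/C_{R0} = (k₁/k₂)^[k₂/(k₂−k₁)].
= (0.0601/2.26)^(2.26/(2.26−0.0601)) = (0.02659)^(1.027) = 0.02408.
C_{S,max} = 0.02408×2.21 = 0.0532 mol/L.

0.0532 mol/L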